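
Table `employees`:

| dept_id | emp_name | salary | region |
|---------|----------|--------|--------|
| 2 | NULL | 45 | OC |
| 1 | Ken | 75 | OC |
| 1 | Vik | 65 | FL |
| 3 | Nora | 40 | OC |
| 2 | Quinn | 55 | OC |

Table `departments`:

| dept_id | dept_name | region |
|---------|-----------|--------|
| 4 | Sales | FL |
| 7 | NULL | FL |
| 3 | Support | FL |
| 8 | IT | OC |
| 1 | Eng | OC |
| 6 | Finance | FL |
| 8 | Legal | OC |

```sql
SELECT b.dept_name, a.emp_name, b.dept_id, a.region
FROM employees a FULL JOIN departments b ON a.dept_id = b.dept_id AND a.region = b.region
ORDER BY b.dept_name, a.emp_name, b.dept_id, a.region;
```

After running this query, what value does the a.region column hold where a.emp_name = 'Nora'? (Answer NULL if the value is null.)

OC

FULL OUTER JOIN keeps every row from both sides; unmatched rows get NULL for the other side's columns.
Matching on a.dept_id = b.dept_id AND a.region = b.region.
Matched pairs: 1; unmatched a rows kept: 4; unmatched b rows kept: 6.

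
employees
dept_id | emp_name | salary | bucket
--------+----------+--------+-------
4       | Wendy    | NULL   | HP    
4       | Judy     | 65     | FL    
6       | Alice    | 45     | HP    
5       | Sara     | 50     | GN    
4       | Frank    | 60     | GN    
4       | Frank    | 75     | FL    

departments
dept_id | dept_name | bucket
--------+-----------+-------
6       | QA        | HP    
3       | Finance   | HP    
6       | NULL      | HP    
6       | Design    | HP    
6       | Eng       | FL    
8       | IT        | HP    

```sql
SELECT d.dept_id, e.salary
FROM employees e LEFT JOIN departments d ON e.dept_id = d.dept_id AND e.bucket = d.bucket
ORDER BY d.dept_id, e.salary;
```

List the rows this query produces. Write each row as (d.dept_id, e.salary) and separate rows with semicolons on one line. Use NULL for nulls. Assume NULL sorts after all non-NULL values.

(6, 45); (6, 45); (6, 45); (NULL, 50); (NULL, 60); (NULL, 65); (NULL, 75); (NULL, NULL)

LEFT JOIN keeps every row from `employees`; unmatched rows get NULL for `departments`'s columns.
Matching on e.dept_id = d.dept_id AND e.bucket = d.bucket.
Matched pairs: 3; unmatched e rows kept: 5.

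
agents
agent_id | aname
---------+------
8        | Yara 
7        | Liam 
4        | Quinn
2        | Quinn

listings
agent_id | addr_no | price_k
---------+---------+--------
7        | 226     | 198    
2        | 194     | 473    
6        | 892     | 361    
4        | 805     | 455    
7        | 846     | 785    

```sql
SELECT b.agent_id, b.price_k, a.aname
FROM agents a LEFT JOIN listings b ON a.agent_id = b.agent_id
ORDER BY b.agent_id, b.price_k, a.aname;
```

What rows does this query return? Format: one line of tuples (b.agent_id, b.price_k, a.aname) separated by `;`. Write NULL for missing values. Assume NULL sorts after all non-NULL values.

(2, 473, Quinn); (4, 455, Quinn); (7, 198, Liam); (7, 785, Liam); (NULL, NULL, Yara)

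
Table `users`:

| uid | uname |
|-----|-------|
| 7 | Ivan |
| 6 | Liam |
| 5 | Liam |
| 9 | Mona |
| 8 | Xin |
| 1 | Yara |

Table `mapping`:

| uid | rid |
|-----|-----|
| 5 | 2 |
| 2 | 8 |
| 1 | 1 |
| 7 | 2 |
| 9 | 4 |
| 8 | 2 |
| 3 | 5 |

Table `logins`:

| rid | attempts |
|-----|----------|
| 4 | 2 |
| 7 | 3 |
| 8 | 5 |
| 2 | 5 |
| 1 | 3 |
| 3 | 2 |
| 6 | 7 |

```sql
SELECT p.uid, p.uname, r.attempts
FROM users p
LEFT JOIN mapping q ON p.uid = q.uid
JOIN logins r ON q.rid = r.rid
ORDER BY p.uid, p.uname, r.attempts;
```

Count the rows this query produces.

5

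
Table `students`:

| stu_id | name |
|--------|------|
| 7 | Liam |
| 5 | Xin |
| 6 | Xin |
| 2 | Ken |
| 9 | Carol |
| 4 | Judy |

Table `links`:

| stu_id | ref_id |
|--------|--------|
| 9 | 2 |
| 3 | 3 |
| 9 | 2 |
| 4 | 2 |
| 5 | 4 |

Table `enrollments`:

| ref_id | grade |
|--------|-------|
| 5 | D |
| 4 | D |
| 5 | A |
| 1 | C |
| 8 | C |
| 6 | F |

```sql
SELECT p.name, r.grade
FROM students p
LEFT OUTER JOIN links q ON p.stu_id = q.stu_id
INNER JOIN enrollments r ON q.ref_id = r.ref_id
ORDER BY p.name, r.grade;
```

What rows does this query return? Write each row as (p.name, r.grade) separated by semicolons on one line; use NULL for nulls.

(Xin, D)

Step 1 — p LEFT JOIN q on stu_id → 7 row(s).
Then INNER JOIN `enrollments r` on ref_id: keep only rows whose q.ref_id appears in r.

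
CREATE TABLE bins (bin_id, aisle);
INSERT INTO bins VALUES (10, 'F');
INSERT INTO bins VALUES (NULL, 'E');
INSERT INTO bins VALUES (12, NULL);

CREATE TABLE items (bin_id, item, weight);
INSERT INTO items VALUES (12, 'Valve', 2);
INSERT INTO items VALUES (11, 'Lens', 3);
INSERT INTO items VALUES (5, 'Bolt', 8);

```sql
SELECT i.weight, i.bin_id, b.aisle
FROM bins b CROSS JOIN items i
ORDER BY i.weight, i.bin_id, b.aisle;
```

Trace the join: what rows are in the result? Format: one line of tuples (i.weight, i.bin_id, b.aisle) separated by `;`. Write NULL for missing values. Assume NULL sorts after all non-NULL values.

CROSS JOIN pairs every row of `bins` with every row of `items`: 3 × 3 = 9 rows.
After projecting and ordering:
i.weight | i.bin_id | b.aisle
2 | 12 | E
2 | 12 | F
2 | 12 | NULL
3 | 11 | E
3 | 11 | F
3 | 11 | NULL
8 | 5 | E
8 | 5 | F
8 | 5 | NULL

(2, 12, E); (2, 12, F); (2, 12, NULL); (3, 11, E); (3, 11, F); (3, 11, NULL); (8, 5, E); (8, 5, F); (8, 5, NULL)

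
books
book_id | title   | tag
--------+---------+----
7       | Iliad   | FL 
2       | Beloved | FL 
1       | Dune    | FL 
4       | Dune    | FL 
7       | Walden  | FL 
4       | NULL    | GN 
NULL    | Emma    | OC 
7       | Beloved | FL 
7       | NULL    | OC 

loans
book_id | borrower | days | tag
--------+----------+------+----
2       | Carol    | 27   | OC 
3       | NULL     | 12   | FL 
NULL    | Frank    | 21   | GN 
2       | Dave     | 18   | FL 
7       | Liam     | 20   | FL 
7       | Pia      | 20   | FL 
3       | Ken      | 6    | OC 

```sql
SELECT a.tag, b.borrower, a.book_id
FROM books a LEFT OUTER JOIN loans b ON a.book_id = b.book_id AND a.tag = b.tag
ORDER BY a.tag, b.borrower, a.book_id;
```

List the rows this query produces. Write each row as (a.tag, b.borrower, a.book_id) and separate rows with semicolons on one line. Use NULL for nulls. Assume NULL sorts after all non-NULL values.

(FL, Dave, 2); (FL, Liam, 7); (FL, Liam, 7); (FL, Liam, 7); (FL, Pia, 7); (FL, Pia, 7); (FL, Pia, 7); (FL, NULL, 1); (FL, NULL, 4); (GN, NULL, 4); (OC, NULL, 7); (OC, NULL, NULL)

LEFT JOIN keeps every row from `books`; unmatched rows get NULL for `loans`'s columns.
Matching on a.book_id = b.book_id AND a.tag = b.tag. A NULL in a compared column never satisfies the condition.
- a row (book_id=7, tag=FL): matches 2 b row(s) → 2 output row(s).
- a row (book_id=2, tag=FL): matches 1 b row(s) → 1 output row(s).
- a row (book_id=1, tag=FL): no match → kept, b columns NULL.
- a row (book_id=4, tag=FL): no match → kept, b columns NULL.
- a row (book_id=7, tag=FL): matches 2 b row(s) → 2 output row(s).
- a row (book_id=4, tag=GN): no match → kept, b columns NULL.
- a row (book_id=NULL, tag=OC): no match → kept, b columns NULL.
- a row (book_id=7, tag=FL): matches 2 b row(s) → 2 output row(s).
- a row (book_id=7, tag=OC): no match → kept, b columns NULL.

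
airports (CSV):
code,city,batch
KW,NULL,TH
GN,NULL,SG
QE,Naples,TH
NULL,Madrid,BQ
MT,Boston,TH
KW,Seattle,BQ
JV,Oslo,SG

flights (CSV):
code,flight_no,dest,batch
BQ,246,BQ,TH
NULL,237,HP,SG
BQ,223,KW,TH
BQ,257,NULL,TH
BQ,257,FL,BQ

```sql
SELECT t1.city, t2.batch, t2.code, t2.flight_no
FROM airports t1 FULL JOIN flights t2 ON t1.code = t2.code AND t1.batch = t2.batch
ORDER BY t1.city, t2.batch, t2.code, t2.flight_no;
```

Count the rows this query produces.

12

FULL OUTER JOIN keeps every row from both sides; unmatched rows get NULL for the other side's columns.
Matching on t1.code = t2.code AND t1.batch = t2.batch. A NULL in a compared column never satisfies the condition.
- t1 row (code=KW, batch=TH): no match → kept, t2 columns NULL.
- t1 row (code=GN, batch=SG): no match → kept, t2 columns NULL.
- t1 row (code=QE, batch=TH): no match → kept, t2 columns NULL.
- t1 row (code=NULL, batch=BQ): no match → kept, t2 columns NULL.
- t1 row (code=MT, batch=TH): no match → kept, t2 columns NULL.
- t1 row (code=KW, batch=BQ): no match → kept, t2 columns NULL.
- t1 row (code=JV, batch=SG): no match → kept, t2 columns NULL.
- 5 row(s) from t2 found no t1 partner → padded with NULL.
Total: 0 matched + 12 padded = 12 rows.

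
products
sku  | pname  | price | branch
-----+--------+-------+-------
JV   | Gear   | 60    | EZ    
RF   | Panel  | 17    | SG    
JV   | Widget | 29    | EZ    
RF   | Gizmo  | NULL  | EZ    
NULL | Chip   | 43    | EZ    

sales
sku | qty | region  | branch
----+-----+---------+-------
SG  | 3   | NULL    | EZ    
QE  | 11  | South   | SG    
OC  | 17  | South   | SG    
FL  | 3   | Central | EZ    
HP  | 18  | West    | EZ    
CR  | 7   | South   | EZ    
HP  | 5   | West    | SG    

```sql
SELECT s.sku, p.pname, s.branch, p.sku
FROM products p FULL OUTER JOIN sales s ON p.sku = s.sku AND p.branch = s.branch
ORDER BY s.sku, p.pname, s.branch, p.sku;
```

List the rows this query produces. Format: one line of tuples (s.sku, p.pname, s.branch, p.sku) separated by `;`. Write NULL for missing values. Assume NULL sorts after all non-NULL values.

(CR, NULL, EZ, NULL); (FL, NULL, EZ, NULL); (HP, NULL, EZ, NULL); (HP, NULL, SG, NULL); (OC, NULL, SG, NULL); (QE, NULL, SG, NULL); (SG, NULL, EZ, NULL); (NULL, Chip, NULL, NULL); (NULL, Gear, NULL, JV); (NULL, Gizmo, NULL, RF); (NULL, Panel, NULL, RF); (NULL, Widget, NULL, JV)

FULL OUTER JOIN keeps every row from both sides; unmatched rows get NULL for the other side's columns.
Matching on p.sku = s.sku AND p.branch = s.branch. A NULL in a compared column never satisfies the condition.
- p row (sku=JV, branch=EZ): no match → kept, s columns NULL.
- p row (sku=RF, branch=SG): no match → kept, s columns NULL.
- p row (sku=JV, branch=EZ): no match → kept, s columns NULL.
- p row (sku=RF, branch=EZ): no match → kept, s columns NULL.
- p row (sku=NULL, branch=EZ): no match → kept, s columns NULL.
- 7 s row(s) had no p match → kept, p columns NULL.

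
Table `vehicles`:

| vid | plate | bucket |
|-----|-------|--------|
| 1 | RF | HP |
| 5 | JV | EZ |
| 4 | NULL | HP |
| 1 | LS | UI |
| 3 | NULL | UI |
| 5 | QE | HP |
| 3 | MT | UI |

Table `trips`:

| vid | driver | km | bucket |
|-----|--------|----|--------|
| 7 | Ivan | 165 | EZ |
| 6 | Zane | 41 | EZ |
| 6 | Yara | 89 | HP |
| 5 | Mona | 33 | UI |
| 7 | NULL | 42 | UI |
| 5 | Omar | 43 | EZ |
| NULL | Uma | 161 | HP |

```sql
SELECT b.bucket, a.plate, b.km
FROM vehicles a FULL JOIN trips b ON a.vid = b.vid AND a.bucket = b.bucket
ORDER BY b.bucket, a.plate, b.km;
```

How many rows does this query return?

13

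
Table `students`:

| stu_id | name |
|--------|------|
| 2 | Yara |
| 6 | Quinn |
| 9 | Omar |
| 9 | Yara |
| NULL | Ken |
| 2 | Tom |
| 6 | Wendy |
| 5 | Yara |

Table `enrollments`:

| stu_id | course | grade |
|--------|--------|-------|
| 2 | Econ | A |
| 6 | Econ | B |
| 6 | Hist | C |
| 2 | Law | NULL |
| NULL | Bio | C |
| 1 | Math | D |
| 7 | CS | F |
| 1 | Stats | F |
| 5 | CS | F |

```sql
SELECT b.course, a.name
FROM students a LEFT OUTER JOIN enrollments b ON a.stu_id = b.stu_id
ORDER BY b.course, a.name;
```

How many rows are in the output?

12

LEFT JOIN keeps every row from `students`; unmatched rows get NULL for `enrollments`'s columns.
Matching on a.stu_id = b.stu_id. A NULL in a compared column never satisfies the condition.
- a[0] stu_id=2 → 2 match(es) in b → 2 row(s).
- a[1] stu_id=6 → 2 match(es) in b → 2 row(s).
- a[2] stu_id=9 → no match; kept with NULLs on the b side.
- a[3] stu_id=9 → no match; kept with NULLs on the b side.
- a[4] stu_id=NULL → no match; kept with NULLs on the b side.
- a[5] stu_id=2 → 2 match(es) in b → 2 row(s).
- a[6] stu_id=6 → 2 match(es) in b → 2 row(s).
- a[7] stu_id=5 → 1 match(es) in b → 1 row(s).
Total: 9 matched + 3 padded = 12 rows.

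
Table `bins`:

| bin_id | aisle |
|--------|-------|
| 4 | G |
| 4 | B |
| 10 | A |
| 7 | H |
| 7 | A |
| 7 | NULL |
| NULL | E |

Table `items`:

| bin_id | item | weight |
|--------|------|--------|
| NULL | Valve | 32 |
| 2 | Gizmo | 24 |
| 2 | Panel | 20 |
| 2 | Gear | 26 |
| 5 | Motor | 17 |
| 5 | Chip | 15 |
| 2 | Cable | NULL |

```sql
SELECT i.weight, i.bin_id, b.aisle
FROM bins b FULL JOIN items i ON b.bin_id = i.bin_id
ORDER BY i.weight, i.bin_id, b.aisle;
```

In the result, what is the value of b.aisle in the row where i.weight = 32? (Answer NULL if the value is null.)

NULL

FULL OUTER JOIN keeps every row from both sides; unmatched rows get NULL for the other side's columns.
Matching on b.bin_id = i.bin_id. A NULL in a compared column never satisfies the condition.
- b row (bin_id=4): no match → kept, i columns NULL.
- b row (bin_id=4): no match → kept, i columns NULL.
- b row (bin_id=10): no match → kept, i columns NULL.
- b row (bin_id=7): no match → kept, i columns NULL.
- b row (bin_id=7): no match → kept, i columns NULL.
- b row (bin_id=7): no match → kept, i columns NULL.
- b row (bin_id=NULL): no match → kept, i columns NULL.
- 7 i row(s) had no b match → kept, b columns NULL.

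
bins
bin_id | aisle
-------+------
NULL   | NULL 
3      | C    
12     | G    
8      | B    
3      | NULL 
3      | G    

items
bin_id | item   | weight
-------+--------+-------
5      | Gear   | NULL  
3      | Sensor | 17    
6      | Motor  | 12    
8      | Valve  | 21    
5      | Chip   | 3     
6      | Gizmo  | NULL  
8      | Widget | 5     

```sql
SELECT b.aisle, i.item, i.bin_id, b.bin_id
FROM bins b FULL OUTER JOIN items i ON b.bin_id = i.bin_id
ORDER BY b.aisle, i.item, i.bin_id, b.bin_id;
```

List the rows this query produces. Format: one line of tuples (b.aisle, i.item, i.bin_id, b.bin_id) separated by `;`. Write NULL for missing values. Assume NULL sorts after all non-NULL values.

(B, Valve, 8, 8); (B, Widget, 8, 8); (C, Sensor, 3, 3); (G, Sensor, 3, 3); (G, NULL, NULL, 12); (NULL, Chip, 5, NULL); (NULL, Gear, 5, NULL); (NULL, Gizmo, 6, NULL); (NULL, Motor, 6, NULL); (NULL, Sensor, 3, 3); (NULL, NULL, NULL, NULL)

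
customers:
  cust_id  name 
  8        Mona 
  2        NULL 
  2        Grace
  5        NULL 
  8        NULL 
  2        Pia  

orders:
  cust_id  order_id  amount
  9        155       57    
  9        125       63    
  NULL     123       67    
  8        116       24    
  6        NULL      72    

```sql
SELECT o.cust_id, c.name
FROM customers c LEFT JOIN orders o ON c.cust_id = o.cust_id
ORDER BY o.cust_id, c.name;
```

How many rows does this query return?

6

LEFT JOIN keeps every row from `customers`; unmatched rows get NULL for `orders`'s columns.
Matching on c.cust_id = o.cust_id. A NULL in a compared column never satisfies the condition.
Matched pairs: 2; unmatched c rows kept: 4.
Total: 2 matched + 4 padded = 6 rows.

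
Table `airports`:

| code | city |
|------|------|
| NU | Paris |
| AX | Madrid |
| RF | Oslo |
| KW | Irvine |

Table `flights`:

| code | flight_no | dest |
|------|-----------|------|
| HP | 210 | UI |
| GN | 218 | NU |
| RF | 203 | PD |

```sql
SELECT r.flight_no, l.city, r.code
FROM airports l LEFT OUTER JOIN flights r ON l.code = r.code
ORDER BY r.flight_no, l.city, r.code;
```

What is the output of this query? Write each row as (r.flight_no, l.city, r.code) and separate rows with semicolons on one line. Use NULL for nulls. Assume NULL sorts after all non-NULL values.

(203, Oslo, RF); (NULL, Irvine, NULL); (NULL, Madrid, NULL); (NULL, Paris, NULL)

LEFT JOIN keeps every row from `airports`; unmatched rows get NULL for `flights`'s columns.
Matching on l.code = r.code.
Matched pairs: 1; unmatched l rows kept: 3.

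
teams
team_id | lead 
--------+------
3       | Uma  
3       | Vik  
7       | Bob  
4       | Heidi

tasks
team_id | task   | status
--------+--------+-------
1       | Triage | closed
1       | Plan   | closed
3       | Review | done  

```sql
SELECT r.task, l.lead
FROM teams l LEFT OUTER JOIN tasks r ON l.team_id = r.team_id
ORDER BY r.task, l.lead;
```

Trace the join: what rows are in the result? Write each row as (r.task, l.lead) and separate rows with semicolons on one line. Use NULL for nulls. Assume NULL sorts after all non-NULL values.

(Review, Uma); (Review, Vik); (NULL, Bob); (NULL, Heidi)

LEFT JOIN keeps every row from `teams`; unmatched rows get NULL for `tasks`'s columns.
Matching on l.team_id = r.team_id.
Matched pairs: 2; unmatched l rows kept: 2.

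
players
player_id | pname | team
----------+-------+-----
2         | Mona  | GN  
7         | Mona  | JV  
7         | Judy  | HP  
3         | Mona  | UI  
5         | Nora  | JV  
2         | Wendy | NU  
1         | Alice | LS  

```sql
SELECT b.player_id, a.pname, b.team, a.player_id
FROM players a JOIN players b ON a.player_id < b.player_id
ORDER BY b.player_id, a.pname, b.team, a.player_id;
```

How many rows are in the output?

INNER JOIN keeps only pairs where the ON condition holds.
Matching on a.player_id < b.player_id.
- a row (player_id=2): matches 4 b row(s) → 4 output row(s).
- a row (player_id=7): no match → dropped.
- a row (player_id=7): no match → dropped.
- a row (player_id=3): matches 3 b row(s) → 3 output row(s).
- a row (player_id=5): matches 2 b row(s) → 2 output row(s).
- a row (player_id=2): matches 4 b row(s) → 4 output row(s).
- a row (player_id=1): matches 6 b row(s) → 6 output row(s).
Total: 19 rows.

19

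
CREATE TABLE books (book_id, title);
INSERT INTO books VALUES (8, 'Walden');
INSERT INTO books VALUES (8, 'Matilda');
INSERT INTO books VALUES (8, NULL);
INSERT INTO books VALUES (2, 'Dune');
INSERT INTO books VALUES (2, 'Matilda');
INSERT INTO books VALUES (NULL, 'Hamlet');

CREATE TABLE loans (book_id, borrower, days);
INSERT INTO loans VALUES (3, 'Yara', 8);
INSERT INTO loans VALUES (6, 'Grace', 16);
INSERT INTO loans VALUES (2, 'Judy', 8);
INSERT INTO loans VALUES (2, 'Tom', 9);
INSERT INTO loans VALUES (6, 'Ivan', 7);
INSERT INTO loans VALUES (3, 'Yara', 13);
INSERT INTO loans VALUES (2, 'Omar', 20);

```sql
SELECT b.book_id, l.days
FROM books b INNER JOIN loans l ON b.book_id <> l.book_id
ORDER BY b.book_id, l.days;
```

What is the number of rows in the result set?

INNER JOIN keeps only pairs where the ON condition holds.
Matching on b.book_id <> l.book_id. A NULL in a compared column never satisfies the condition.
- b[0] book_id=8 → 7 match(es) in l → 7 row(s).
- b[1] book_id=8 → 7 match(es) in l → 7 row(s).
- b[2] book_id=8 → 7 match(es) in l → 7 row(s).
- b[3] book_id=2 → 4 match(es) in l → 4 row(s).
- b[4] book_id=2 → 4 match(es) in l → 4 row(s).
- b[5] book_id=NULL → no match; dropped.
Total: 29 rows.

29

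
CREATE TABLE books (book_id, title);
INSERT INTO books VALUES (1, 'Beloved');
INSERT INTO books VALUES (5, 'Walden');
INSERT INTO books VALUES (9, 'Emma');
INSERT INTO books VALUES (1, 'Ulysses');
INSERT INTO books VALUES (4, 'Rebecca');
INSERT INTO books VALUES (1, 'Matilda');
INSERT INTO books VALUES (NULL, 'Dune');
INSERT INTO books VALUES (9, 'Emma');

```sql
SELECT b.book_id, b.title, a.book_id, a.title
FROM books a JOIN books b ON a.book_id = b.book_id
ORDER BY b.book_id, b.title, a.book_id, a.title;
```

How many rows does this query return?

15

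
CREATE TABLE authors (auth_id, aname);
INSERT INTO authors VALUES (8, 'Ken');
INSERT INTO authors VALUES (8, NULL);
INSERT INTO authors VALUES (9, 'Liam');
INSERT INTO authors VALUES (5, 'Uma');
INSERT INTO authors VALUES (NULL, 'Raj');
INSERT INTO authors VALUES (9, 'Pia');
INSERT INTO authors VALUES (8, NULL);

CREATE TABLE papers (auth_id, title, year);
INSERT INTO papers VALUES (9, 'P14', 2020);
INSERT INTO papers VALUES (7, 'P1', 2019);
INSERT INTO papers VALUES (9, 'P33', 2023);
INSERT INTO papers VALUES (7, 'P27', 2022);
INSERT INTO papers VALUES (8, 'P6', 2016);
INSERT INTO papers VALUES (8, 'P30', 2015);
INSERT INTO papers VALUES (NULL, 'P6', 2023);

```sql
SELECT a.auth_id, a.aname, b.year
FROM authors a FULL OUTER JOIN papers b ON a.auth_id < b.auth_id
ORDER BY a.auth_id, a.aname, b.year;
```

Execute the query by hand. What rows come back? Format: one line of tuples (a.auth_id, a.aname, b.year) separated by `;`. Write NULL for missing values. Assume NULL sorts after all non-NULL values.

(5, Uma, 2015); (5, Uma, 2016); (5, Uma, 2019); (5, Uma, 2020); (5, Uma, 2022); (5, Uma, 2023); (8, Ken, 2020); (8, Ken, 2023); (8, NULL, 2020); (8, NULL, 2020); (8, NULL, 2023); (8, NULL, 2023); (9, Liam, NULL); (9, Pia, NULL); (NULL, Raj, NULL); (NULL, NULL, 2023)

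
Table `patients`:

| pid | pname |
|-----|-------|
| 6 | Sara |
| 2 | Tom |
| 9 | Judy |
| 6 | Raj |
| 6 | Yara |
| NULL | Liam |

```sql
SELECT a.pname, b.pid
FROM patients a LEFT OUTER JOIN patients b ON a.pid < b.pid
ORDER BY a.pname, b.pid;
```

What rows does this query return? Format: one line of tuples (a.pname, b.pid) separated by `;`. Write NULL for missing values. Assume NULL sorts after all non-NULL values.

LEFT JOIN keeps every row from `patients a`; unmatched rows get NULL for `patients b`'s columns.
Matching on a.pid < b.pid. A NULL in a compared column never satisfies the condition.
- a (pid=6) pairs with 1 row(s) of b.
- a (pid=2) pairs with 4 row(s) of b.
- a (pid=9) has no partner → padded with NULL.
- a (pid=6) pairs with 1 row(s) of b.
- a (pid=6) pairs with 1 row(s) of b.
- a (pid=NULL) has no partner → padded with NULL.
After projecting and ordering:
a.pname | b.pid
Judy | NULL
Liam | NULL
Raj | 9
Sara | 9
Tom | 6
Tom | 6
Tom | 6
Tom | 9
Yara | 9

(Judy, NULL); (Liam, NULL); (Raj, 9); (Sara, 9); (Tom, 6); (Tom, 6); (Tom, 6); (Tom, 9); (Yara, 9)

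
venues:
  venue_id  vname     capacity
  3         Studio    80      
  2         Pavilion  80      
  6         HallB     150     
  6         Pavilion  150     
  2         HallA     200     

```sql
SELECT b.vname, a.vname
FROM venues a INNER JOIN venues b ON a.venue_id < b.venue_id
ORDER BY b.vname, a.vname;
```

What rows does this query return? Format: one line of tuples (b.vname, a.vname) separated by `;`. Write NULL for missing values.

(HallB, HallA); (HallB, Pavilion); (HallB, Studio); (Pavilion, HallA); (Pavilion, Pavilion); (Pavilion, Studio); (Studio, HallA); (Studio, Pavilion)

INNER JOIN keeps only pairs where the ON condition holds.
Matching on a.venue_id < b.venue_id.
- venue_id=3: 2 matching b row(s), so 2 row(s) emitted.
- venue_id=2: 3 matching b row(s), so 3 row(s) emitted.
- venue_id=6: no matching b row, dropped.
- venue_id=6: no matching b row, dropped.
- venue_id=2: 3 matching b row(s), so 3 row(s) emitted.
After projecting and ordering:
b.vname | a.vname
HallB | HallA
HallB | Pavilion
HallB | Studio
Pavilion | HallA
Pavilion | Pavilion
Pavilion | Studio
Studio | HallA
Studio | Pavilion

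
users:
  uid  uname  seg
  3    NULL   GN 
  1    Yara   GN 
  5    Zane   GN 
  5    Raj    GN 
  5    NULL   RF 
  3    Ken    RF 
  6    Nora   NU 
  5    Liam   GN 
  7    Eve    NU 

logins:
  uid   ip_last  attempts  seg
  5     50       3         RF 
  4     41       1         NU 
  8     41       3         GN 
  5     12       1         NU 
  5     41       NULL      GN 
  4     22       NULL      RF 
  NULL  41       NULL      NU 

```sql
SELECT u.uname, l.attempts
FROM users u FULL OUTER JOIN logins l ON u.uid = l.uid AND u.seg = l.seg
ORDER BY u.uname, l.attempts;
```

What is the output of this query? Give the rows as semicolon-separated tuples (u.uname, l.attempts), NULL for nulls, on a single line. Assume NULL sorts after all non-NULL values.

(Eve, NULL); (Ken, NULL); (Liam, NULL); (Nora, NULL); (Raj, NULL); (Yara, NULL); (Zane, NULL); (NULL, 1); (NULL, 1); (NULL, 3); (NULL, 3); (NULL, NULL); (NULL, NULL); (NULL, NULL)

FULL OUTER JOIN keeps every row from both sides; unmatched rows get NULL for the other side's columns.
Matching on u.uid = l.uid AND u.seg = l.seg. A NULL in a compared column never satisfies the condition.
- u row (uid=3, seg=GN): no match → kept, l columns NULL.
- u row (uid=1, seg=GN): no match → kept, l columns NULL.
- u row (uid=5, seg=GN): matches 1 l row(s) → 1 output row(s).
- u row (uid=5, seg=GN): matches 1 l row(s) → 1 output row(s).
- u row (uid=5, seg=RF): matches 1 l row(s) → 1 output row(s).
- u row (uid=3, seg=RF): no match → kept, l columns NULL.
- u row (uid=6, seg=NU): no match → kept, l columns NULL.
- u row (uid=5, seg=GN): matches 1 l row(s) → 1 output row(s).
- u row (uid=7, seg=NU): no match → kept, l columns NULL.
- plus 5 unmatched l row(s), each kept with NULL u columns.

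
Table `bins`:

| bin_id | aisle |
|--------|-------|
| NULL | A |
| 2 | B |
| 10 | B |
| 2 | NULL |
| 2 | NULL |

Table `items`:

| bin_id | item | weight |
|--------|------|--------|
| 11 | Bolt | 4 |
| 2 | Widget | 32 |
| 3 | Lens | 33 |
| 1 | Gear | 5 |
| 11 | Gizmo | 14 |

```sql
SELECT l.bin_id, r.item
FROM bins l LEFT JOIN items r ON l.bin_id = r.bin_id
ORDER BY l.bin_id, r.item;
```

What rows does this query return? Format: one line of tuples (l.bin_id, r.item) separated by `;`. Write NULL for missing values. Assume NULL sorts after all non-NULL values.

(2, Widget); (2, Widget); (2, Widget); (10, NULL); (NULL, NULL)

LEFT JOIN keeps every row from `bins`; unmatched rows get NULL for `items`'s columns.
Matching on l.bin_id = r.bin_id. A NULL in a compared column never satisfies the condition.
Matched pairs: 3; unmatched l rows kept: 2.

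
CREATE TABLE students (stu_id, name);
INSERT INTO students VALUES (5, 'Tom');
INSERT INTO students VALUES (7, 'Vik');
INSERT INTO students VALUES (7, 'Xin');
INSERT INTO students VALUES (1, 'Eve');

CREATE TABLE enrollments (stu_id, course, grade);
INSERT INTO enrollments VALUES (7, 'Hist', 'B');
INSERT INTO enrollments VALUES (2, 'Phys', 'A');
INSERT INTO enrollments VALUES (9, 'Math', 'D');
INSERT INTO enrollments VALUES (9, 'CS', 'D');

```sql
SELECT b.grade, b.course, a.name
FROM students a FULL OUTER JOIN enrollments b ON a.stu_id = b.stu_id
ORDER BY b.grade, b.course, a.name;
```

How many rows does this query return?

7

FULL OUTER JOIN keeps every row from both sides; unmatched rows get NULL for the other side's columns.
Matching on a.stu_id = b.stu_id.
Matched pairs: 2; unmatched a rows kept: 2; unmatched b rows kept: 3.
Total: 2 matched + 5 padded = 7 rows.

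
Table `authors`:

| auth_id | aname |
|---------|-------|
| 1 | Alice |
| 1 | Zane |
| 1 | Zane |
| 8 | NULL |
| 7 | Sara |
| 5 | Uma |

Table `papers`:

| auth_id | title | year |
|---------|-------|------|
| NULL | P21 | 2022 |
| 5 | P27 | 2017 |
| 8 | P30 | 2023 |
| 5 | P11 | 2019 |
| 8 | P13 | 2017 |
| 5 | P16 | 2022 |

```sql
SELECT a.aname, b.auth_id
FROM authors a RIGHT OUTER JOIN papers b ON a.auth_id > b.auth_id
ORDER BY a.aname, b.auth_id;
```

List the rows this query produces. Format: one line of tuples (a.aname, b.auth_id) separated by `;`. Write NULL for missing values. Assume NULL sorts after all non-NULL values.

(Sara, 5); (Sara, 5); (Sara, 5); (NULL, 5); (NULL, 5); (NULL, 5); (NULL, 8); (NULL, 8); (NULL, NULL)

RIGHT JOIN keeps every row from `papers`; unmatched rows get NULL for `authors`'s columns.
Matching on a.auth_id > b.auth_id. A NULL in a compared column never satisfies the condition.
Matched pairs: 6; unmatched b rows kept: 3.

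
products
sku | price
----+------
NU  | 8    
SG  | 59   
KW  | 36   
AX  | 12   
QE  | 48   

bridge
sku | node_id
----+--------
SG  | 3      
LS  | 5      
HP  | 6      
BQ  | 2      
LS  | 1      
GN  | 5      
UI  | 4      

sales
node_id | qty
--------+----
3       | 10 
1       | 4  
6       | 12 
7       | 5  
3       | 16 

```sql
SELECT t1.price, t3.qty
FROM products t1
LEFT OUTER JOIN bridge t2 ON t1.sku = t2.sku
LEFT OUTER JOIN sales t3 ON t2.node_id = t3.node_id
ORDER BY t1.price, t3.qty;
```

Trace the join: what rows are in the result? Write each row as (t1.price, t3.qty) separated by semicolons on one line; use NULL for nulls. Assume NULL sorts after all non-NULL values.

(8, NULL); (12, NULL); (36, NULL); (48, NULL); (59, 10); (59, 16)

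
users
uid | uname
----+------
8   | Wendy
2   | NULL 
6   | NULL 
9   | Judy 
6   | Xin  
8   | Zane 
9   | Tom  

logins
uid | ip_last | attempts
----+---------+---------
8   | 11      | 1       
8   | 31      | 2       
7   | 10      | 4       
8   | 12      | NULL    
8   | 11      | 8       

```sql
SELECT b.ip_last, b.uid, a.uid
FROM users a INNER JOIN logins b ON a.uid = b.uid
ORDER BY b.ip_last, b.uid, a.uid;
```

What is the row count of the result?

INNER JOIN keeps only pairs where the ON condition holds.
Matching on a.uid = b.uid.
- uid=8: 4 matching b row(s), so 4 row(s) emitted.
- uid=2: no matching b row, dropped.
- uid=6: no matching b row, dropped.
- uid=9: no matching b row, dropped.
- uid=6: no matching b row, dropped.
- uid=8: 4 matching b row(s), so 4 row(s) emitted.
- uid=9: no matching b row, dropped.
Total: 8 rows.

8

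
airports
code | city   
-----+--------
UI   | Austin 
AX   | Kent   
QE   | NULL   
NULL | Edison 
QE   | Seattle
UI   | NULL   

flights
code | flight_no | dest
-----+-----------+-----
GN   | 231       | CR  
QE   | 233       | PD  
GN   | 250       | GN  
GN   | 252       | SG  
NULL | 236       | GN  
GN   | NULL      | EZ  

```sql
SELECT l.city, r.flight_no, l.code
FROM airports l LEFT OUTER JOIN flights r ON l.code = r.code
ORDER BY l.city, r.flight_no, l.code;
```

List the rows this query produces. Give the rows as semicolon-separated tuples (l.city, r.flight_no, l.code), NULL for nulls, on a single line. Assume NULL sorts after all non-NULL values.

LEFT JOIN keeps every row from `airports`; unmatched rows get NULL for `flights`'s columns.
Matching on l.code = r.code. A NULL in a compared column never satisfies the condition.
Matched pairs: 2; unmatched l rows kept: 4.

(Austin, NULL, UI); (Edison, NULL, NULL); (Kent, NULL, AX); (Seattle, 233, QE); (NULL, 233, QE); (NULL, NULL, UI)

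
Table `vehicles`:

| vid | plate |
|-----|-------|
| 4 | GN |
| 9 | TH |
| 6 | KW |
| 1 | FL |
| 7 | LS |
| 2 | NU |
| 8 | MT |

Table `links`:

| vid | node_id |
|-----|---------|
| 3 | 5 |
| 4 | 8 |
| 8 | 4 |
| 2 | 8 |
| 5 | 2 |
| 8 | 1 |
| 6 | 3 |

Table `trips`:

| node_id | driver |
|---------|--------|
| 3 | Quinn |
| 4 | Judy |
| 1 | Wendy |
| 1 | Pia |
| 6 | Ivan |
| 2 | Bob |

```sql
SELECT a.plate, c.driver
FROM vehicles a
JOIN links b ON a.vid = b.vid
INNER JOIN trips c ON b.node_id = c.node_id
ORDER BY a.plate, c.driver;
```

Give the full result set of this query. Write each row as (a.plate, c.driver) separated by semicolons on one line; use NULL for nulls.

Step 1 — a INNER JOIN b on vid → 5 row(s).
Then INNER JOIN `trips c` on node_id: keep only rows whose b.node_id appears in c.

(KW, Quinn); (MT, Judy); (MT, Pia); (MT, Wendy)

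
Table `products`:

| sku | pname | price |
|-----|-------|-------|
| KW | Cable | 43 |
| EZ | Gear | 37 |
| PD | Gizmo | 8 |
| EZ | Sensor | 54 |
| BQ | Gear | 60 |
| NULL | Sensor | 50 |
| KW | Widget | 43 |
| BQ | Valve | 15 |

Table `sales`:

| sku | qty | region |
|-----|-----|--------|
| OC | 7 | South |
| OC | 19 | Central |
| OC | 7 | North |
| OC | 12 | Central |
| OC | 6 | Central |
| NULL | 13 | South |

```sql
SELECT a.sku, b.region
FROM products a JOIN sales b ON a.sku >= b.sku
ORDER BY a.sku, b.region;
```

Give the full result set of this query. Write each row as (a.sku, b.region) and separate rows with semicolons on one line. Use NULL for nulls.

INNER JOIN keeps only pairs where the ON condition holds.
Matching on a.sku >= b.sku. A NULL in a compared column never satisfies the condition.
Matched pairs: 5.

(PD, Central); (PD, Central); (PD, Central); (PD, North); (PD, South)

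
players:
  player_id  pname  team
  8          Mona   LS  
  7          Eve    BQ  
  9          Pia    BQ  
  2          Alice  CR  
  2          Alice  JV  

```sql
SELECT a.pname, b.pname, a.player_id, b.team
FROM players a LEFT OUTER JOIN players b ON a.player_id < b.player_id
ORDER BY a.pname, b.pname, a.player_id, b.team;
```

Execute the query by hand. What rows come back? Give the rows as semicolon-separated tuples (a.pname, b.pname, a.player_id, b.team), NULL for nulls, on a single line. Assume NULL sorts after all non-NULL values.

LEFT JOIN keeps every row from `players a`; unmatched rows get NULL for `players b`'s columns.
Matching on a.player_id < b.player_id.
Matched pairs: 9; unmatched a rows kept: 1.

(Alice, Eve, 2, BQ); (Alice, Eve, 2, BQ); (Alice, Mona, 2, LS); (Alice, Mona, 2, LS); (Alice, Pia, 2, BQ); (Alice, Pia, 2, BQ); (Eve, Mona, 7, LS); (Eve, Pia, 7, BQ); (Mona, Pia, 8, BQ); (Pia, NULL, 9, NULL)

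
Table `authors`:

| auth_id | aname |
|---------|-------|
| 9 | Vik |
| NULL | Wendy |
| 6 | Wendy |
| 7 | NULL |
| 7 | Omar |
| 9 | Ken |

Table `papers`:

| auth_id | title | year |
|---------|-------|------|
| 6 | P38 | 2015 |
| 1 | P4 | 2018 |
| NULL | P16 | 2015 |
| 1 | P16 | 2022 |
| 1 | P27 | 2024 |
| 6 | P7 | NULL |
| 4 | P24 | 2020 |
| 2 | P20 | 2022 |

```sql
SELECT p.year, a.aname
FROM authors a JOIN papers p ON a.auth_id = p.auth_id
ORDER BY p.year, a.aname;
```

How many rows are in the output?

2

INNER JOIN keeps only pairs where the ON condition holds.
Matching on a.auth_id = p.auth_id. A NULL in a compared column never satisfies the condition.
- a (auth_id=9) has no partner → excluded.
- a (auth_id=NULL) has no partner → excluded.
- a (auth_id=6) pairs with 2 row(s) of p.
- a (auth_id=7) has no partner → excluded.
- a (auth_id=7) has no partner → excluded.
- a (auth_id=9) has no partner → excluded.
Total: 2 rows.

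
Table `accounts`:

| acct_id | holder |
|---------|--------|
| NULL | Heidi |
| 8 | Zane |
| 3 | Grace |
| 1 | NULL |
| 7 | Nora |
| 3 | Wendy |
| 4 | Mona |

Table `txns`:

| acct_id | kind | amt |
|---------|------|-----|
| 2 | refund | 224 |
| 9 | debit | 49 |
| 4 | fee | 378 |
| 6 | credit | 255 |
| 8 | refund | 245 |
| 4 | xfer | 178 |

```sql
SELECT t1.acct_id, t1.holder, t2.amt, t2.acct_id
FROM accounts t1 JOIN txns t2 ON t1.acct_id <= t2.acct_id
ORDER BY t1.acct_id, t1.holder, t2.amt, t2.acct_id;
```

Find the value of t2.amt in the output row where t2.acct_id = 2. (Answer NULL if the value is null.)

224

INNER JOIN keeps only pairs where the ON condition holds.
Matching on t1.acct_id <= t2.acct_id. A NULL in a compared column never satisfies the condition.
Matched pairs: 25.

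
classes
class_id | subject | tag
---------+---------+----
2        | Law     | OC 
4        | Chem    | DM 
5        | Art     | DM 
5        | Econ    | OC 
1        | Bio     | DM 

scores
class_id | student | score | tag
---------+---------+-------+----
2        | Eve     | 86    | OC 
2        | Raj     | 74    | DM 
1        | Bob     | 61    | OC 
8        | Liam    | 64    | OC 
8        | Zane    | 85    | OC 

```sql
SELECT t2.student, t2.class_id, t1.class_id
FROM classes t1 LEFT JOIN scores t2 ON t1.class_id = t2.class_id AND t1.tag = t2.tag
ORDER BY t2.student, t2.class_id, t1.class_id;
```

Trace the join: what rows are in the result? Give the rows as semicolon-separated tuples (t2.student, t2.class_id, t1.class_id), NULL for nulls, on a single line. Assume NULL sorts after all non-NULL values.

(Eve, 2, 2); (NULL, NULL, 1); (NULL, NULL, 4); (NULL, NULL, 5); (NULL, NULL, 5)

LEFT JOIN keeps every row from `classes`; unmatched rows get NULL for `scores`'s columns.
Matching on t1.class_id = t2.class_id AND t1.tag = t2.tag.
- class_id=2, tag=OC: 1 matching t2 row(s), so 1 row(s) emitted.
- class_id=4, tag=DM: no t2 row matches, row kept with t2 columns NULL.
- class_id=5, tag=DM: no t2 row matches, row kept with t2 columns NULL.
- class_id=5, tag=OC: no t2 row matches, row kept with t2 columns NULL.
- class_id=1, tag=DM: no t2 row matches, row kept with t2 columns NULL.
After projecting and ordering:
t2.student | t2.class_id | t1.class_id
Eve | 2 | 2
NULL | NULL | 1
NULL | NULL | 4
NULL | NULL | 5
NULL | NULL | 5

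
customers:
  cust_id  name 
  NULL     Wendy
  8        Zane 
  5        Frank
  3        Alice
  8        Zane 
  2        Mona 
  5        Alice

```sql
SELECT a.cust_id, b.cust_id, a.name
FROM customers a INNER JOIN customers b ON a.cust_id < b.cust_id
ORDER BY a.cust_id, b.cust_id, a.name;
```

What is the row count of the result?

13

INNER JOIN keeps only pairs where the ON condition holds.
Matching on a.cust_id < b.cust_id. A NULL in a compared column never satisfies the condition.
- cust_id=NULL: no matching b row, dropped.
- cust_id=8: no matching b row, dropped.
- cust_id=5: 2 matching b row(s), so 2 row(s) emitted.
- cust_id=3: 4 matching b row(s), so 4 row(s) emitted.
- cust_id=8: no matching b row, dropped.
- cust_id=2: 5 matching b row(s), so 5 row(s) emitted.
- cust_id=5: 2 matching b row(s), so 2 row(s) emitted.
Total: 13 rows.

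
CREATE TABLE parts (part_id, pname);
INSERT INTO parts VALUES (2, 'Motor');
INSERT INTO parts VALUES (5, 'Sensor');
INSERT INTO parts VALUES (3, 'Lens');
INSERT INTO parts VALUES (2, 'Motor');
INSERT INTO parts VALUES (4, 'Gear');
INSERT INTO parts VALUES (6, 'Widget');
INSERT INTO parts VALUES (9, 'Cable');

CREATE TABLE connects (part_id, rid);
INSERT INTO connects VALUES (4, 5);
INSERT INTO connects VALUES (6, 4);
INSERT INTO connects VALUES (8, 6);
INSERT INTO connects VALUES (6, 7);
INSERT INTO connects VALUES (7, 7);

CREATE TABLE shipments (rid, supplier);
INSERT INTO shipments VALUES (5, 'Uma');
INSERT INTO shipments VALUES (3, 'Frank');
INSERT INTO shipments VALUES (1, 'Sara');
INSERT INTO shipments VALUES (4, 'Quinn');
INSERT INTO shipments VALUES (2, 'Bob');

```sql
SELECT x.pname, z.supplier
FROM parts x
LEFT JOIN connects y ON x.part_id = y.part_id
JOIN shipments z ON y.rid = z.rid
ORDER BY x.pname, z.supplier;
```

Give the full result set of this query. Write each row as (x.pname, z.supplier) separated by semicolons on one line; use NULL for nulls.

(Gear, Uma); (Widget, Quinn)

Step 1 — x LEFT JOIN y on part_id → 8 row(s).
Then INNER JOIN `shipments z` on rid: keep only rows whose y.rid appears in z.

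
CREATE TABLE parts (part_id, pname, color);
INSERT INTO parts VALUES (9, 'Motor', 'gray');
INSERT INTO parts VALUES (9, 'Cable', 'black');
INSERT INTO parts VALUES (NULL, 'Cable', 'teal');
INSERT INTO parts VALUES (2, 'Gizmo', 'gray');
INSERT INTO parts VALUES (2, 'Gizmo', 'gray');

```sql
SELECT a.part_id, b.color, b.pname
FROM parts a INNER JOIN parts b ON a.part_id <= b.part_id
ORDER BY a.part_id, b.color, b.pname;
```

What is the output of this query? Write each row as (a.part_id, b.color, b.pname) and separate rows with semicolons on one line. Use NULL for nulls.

(2, black, Cable); (2, black, Cable); (2, gray, Gizmo); (2, gray, Gizmo); (2, gray, Gizmo); (2, gray, Gizmo); (2, gray, Motor); (2, gray, Motor); (9, black, Cable); (9, black, Cable); (9, gray, Motor); (9, gray, Motor)

INNER JOIN keeps only pairs where the ON condition holds.
Matching on a.part_id <= b.part_id. A NULL in a compared column never satisfies the condition.
Matched pairs: 12.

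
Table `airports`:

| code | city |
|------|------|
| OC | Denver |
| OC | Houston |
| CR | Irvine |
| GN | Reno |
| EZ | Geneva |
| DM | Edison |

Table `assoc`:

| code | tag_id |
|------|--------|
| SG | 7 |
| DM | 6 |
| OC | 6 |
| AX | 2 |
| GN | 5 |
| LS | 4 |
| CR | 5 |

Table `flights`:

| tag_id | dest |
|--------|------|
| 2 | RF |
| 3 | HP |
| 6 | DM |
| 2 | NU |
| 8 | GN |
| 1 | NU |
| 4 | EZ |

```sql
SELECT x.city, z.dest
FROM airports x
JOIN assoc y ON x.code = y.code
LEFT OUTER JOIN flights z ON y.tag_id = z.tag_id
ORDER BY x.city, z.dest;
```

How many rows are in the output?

5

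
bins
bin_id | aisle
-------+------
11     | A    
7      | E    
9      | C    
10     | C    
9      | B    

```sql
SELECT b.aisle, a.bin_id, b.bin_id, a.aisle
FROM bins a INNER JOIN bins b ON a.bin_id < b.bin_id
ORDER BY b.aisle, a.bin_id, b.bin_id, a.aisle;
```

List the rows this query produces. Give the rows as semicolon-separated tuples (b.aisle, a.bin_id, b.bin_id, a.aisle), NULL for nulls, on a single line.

(A, 7, 11, E); (A, 9, 11, B); (A, 9, 11, C); (A, 10, 11, C); (B, 7, 9, E); (C, 7, 9, E); (C, 7, 10, E); (C, 9, 10, B); (C, 9, 10, C)

INNER JOIN keeps only pairs where the ON condition holds.
Matching on a.bin_id < b.bin_id.
Matched pairs: 9.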